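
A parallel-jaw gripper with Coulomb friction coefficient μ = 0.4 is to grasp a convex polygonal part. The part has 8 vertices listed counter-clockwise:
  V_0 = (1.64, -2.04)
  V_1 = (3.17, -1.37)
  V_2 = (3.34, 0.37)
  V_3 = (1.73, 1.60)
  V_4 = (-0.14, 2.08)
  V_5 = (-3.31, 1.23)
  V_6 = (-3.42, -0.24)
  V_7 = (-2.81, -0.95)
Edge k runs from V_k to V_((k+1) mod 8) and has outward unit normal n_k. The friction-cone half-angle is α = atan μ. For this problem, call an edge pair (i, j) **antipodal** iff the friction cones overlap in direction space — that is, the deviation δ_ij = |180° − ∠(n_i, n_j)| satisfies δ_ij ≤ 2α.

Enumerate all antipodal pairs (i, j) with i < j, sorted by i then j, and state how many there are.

count = 8; pairs: (0,3), (0,4), (1,5), (2,6), (2,7), (3,6), (3,7), (4,7)

α = atan 0.4 = 21.80°;  2α = 43.60°
n_0 = (+0.4011, -0.9160)
n_1 = (+0.9953, -0.0972)
n_2 = (+0.6071, +0.7946)
n_3 = (+0.2486, +0.9686)
n_4 = (-0.2590, +0.9659)
n_5 = (-0.9972, +0.0746)
n_6 = (-0.7585, -0.6517)
n_7 = (-0.2379, -0.9713)
  (0,1): δ = 119.23°  ·
  (0,2): δ = 61.03°  ·
  (0,3): δ = 38.05°  ✓
  (0,4): δ = 8.64°  ✓
  (0,5): δ = 62.07°  ·
  (0,6): δ = 107.02°  ·
  (0,7): δ = 142.59°  ·
  (1,2): δ = 121.80°  ·
  (1,3): δ = 98.82°  ·
  (1,4): δ = 69.41°  ·
  (1,5): δ = 1.30°  ✓
  (1,6): δ = 46.25°  ·
  (1,7): δ = 81.82°  ·
  (2,3): δ = 157.02°  ·
  (2,4): δ = 127.61°  ·
  (2,5): δ = 56.90°  ·
  (2,6): δ = 11.95°  ✓
  (2,7): δ = 23.62°  ✓
  (3,4): δ = 150.59°  ·
  (3,5): δ = 79.88°  ·
  (3,6): δ = 34.94°  ✓
  (3,7): δ = 0.63°  ✓
  (4,5): δ = 109.29°  ·
  (4,6): δ = 64.34°  ·
  (4,7): δ = 28.77°  ✓
  (5,6): δ = 135.05°  ·
  (5,7): δ = 99.48°  ·
  (6,7): δ = 144.43°  ·
antipodal pairs: 8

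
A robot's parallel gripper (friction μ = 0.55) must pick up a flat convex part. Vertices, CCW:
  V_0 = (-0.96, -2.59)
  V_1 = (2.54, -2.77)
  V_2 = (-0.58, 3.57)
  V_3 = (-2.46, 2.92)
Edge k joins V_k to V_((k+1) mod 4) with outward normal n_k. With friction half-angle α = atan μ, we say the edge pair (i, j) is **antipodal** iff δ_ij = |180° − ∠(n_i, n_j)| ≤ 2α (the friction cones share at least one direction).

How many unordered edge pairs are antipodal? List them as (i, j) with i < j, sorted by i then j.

count = 2; pairs: (0,2), (1,3)

α = atan 0.55 = 28.81°;  2α = 57.62°
n_0 = (-0.0514, -0.9987)
n_1 = (+0.8972, +0.4415)
n_2 = (-0.3268, +0.9451)
n_3 = (-0.9649, -0.2627)
  (0,1): δ = 60.85°  ·
  (0,2): δ = 22.02°  ✓
  (0,3): δ = 108.17°  ·
  (1,2): δ = 97.13°  ·
  (1,3): δ = 10.97°  ✓
  (2,3): δ = 93.84°  ·
antipodal pairs: 2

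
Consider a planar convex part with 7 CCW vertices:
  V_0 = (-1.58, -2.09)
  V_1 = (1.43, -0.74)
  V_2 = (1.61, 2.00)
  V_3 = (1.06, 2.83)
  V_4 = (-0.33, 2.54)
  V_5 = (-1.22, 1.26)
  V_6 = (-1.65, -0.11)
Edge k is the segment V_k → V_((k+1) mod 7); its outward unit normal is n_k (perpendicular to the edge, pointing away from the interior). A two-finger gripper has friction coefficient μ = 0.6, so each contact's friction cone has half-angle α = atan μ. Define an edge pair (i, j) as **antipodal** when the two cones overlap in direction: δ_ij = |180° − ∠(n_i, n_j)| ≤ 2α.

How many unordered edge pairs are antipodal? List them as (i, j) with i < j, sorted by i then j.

count = 8; pairs: (0,3), (0,4), (0,5), (1,4), (1,5), (1,6), (2,5), (2,6)

α = atan 0.6 = 30.96°;  2α = 61.93°
n_0 = (+0.4092, -0.9124)
n_1 = (+0.9978, -0.0656)
n_2 = (+0.8336, +0.5524)
n_3 = (-0.2042, +0.9789)
n_4 = (-0.8210, +0.5709)
n_5 = (-0.9541, +0.2995)
n_6 = (-0.9994, -0.0353)
  (0,1): δ = 117.92°  ·
  (0,2): δ = 80.63°  ·
  (0,3): δ = 12.37°  ✓
  (0,4): δ = 31.03°  ✓
  (0,5): δ = 48.42°  ✓
  (0,6): δ = 67.87°  ·
  (1,2): δ = 142.71°  ·
  (1,3): δ = 74.46°  ·
  (1,4): δ = 31.05°  ✓
  (1,5): δ = 13.67°  ✓
  (1,6): δ = 5.78°  ✓
  (2,3): δ = 111.75°  ·
  (2,4): δ = 68.34°  ·
  (2,5): δ = 50.96°  ✓
  (2,6): δ = 31.51°  ✓
  (3,4): δ = 136.60°  ·
  (3,5): δ = 119.21°  ·
  (3,6): δ = 99.76°  ·
  (4,5): δ = 162.61°  ·
  (4,6): δ = 143.16°  ·
  (5,6): δ = 160.55°  ·
antipodal pairs: 8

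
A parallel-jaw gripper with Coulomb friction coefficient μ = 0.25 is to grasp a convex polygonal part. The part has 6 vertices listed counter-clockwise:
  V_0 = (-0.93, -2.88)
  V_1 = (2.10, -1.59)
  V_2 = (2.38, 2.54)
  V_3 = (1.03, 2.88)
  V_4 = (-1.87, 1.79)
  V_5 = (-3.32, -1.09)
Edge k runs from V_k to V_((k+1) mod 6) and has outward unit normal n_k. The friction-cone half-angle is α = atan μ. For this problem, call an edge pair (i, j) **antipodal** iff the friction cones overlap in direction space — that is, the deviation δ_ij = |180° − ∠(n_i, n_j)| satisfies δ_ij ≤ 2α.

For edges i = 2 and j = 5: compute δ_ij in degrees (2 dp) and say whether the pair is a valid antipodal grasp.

α = atan 0.25 = 14.04°;  2α = 28.07°
edge 2: e_2 = (-1.35, +0.34);  n_2 = (+0.2442, +0.9697)
edge 5: e_5 = (+2.39, -1.79);  n_5 = (-0.5995, -0.8004)
∠(n_2, n_5) = 157.30°
δ = |180° − 157.30°| = 22.70°
22.70° ≤ 2α = 28.07°  →  valid

δ = 22.70°, valid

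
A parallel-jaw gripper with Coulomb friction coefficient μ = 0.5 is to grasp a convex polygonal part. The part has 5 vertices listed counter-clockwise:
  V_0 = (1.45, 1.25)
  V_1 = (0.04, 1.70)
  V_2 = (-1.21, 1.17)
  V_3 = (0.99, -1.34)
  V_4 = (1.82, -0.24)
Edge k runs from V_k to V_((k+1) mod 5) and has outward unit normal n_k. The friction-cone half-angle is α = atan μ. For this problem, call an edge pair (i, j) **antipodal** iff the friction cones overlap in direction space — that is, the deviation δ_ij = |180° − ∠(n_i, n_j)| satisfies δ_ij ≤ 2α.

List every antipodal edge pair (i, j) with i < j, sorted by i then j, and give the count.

α = atan 0.5 = 26.57°;  2α = 53.13°
n_0 = (+0.3040, +0.9527)
n_1 = (-0.3904, +0.9207)
n_2 = (-0.7520, -0.6591)
n_3 = (+0.7983, -0.6023)
n_4 = (+0.9705, +0.2410)
  (0,1): δ = 139.32°  ·
  (0,2): δ = 31.07°  ✓
  (0,3): δ = 70.66°  ·
  (0,4): δ = 121.65°  ·
  (1,2): δ = 71.74°  ·
  (1,3): δ = 29.99°  ✓
  (1,4): δ = 80.97°  ·
  (2,3): δ = 78.27°  ·
  (2,4): δ = 27.29°  ✓
  (3,4): δ = 129.02°  ·
antipodal pairs: 3

count = 3; pairs: (0,2), (1,3), (2,4)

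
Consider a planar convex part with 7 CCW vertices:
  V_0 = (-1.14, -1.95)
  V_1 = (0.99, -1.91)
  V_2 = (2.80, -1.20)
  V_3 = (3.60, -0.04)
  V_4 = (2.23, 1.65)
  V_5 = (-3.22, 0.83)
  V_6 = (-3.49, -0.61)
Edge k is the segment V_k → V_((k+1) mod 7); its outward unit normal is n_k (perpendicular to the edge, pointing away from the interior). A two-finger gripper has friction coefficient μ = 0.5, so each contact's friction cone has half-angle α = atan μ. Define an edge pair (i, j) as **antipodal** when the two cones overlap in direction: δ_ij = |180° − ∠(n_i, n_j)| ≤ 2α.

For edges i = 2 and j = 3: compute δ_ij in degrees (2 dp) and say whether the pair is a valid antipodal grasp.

α = atan 0.5 = 26.57°;  2α = 53.13°
edge 2: e_2 = (+0.80, +1.16);  n_2 = (+0.8232, -0.5677)
edge 3: e_3 = (-1.37, +1.69);  n_3 = (+0.7768, +0.6297)
∠(n_2, n_3) = 73.62°
δ = |180° − 73.62°| = 106.38°
106.38° > 2α = 53.13°  →  invalid

δ = 106.38°, invalid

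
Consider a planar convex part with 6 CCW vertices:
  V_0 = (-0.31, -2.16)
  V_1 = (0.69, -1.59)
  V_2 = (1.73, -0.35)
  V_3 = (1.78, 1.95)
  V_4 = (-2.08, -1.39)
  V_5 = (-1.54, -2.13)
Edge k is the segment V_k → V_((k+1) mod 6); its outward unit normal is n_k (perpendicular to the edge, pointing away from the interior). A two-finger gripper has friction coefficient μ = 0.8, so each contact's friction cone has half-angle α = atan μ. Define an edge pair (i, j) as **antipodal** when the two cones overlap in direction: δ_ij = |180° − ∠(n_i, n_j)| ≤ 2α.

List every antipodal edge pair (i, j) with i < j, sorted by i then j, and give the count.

count = 6; pairs: (0,3), (1,3), (1,4), (2,3), (2,4), (3,5)

α = atan 0.8 = 38.66°;  2α = 77.32°
n_0 = (+0.4952, -0.8688)
n_1 = (+0.7662, -0.6426)
n_2 = (+0.9998, -0.0217)
n_3 = (-0.6543, +0.7562)
n_4 = (-0.8078, -0.5895)
n_5 = (-0.0244, -0.9997)
  (0,1): δ = 159.67°  ·
  (0,2): δ = 120.93°  ·
  (0,3): δ = 11.19°  ✓
  (0,4): δ = 96.44°  ·
  (0,5): δ = 148.92°  ·
  (1,2): δ = 141.26°  ·
  (1,3): δ = 9.14°  ✓
  (1,4): δ = 76.11°  ✓
  (1,5): δ = 128.59°  ·
  (2,3): δ = 47.89°  ✓
  (2,4): δ = 37.36°  ✓
  (2,5): δ = 89.85°  ·
  (3,4): δ = 94.75°  ·
  (3,5): δ = 42.27°  ✓
  (4,5): δ = 127.52°  ·
antipodal pairs: 6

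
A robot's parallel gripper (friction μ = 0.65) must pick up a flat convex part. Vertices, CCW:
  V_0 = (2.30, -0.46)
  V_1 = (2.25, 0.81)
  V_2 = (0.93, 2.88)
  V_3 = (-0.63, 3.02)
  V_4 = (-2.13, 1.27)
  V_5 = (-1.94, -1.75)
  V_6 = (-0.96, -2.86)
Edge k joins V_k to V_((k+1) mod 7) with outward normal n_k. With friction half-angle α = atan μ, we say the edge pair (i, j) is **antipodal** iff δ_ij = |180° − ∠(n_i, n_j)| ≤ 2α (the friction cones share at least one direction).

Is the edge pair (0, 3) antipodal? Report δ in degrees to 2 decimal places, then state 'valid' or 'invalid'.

δ = 42.86°, valid

α = atan 0.65 = 33.02°;  2α = 66.05°
edge 0: e_0 = (-0.05, +1.27);  n_0 = (+0.9992, +0.0393)
edge 3: e_3 = (-1.50, -1.75);  n_3 = (-0.7593, +0.6508)
∠(n_0, n_3) = 137.14°
δ = |180° − 137.14°| = 42.86°
42.86° ≤ 2α = 66.05°  →  valid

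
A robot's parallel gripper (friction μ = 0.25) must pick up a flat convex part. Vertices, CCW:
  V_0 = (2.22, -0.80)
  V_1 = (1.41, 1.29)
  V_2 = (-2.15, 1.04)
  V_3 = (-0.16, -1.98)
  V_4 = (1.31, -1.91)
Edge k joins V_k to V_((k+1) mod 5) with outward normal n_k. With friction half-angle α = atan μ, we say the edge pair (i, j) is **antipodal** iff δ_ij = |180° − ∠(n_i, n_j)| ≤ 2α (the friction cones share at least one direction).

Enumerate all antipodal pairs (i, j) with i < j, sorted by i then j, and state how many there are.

count = 2; pairs: (0,2), (1,3)

α = atan 0.25 = 14.04°;  2α = 28.07°
n_0 = (+0.9324, +0.3614)
n_1 = (-0.0701, +0.9975)
n_2 = (-0.8350, -0.5502)
n_3 = (+0.0476, -0.9989)
n_4 = (+0.7733, -0.6340)
  (0,1): δ = 107.17°  ·
  (0,2): δ = 12.20°  ✓
  (0,3): δ = 71.54°  ·
  (0,4): δ = 119.47°  ·
  (1,2): δ = 60.63°  ·
  (1,3): δ = 1.29°  ✓
  (1,4): δ = 46.64°  ·
  (2,3): δ = 120.66°  ·
  (2,4): δ = 72.73°  ·
  (3,4): δ = 132.07°  ·
antipodal pairs: 2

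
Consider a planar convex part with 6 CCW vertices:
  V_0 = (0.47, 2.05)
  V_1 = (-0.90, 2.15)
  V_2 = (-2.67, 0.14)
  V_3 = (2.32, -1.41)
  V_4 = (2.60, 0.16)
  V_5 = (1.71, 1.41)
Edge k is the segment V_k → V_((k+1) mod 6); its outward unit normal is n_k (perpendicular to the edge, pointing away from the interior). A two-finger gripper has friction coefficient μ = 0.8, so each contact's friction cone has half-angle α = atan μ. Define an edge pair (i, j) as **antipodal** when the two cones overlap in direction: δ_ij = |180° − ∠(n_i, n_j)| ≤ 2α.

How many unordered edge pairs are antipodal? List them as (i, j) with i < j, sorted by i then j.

count = 6; pairs: (0,2), (1,2), (1,3), (1,4), (2,4), (2,5)

α = atan 0.8 = 38.66°;  2α = 77.32°
n_0 = (+0.0728, +0.9973)
n_1 = (-0.7505, +0.6609)
n_2 = (-0.2966, -0.9550)
n_3 = (+0.9845, -0.1756)
n_4 = (+0.8146, +0.5800)
n_5 = (+0.4586, +0.8886)
  (0,1): δ = 127.19°  ·
  (0,2): δ = 13.08°  ✓
  (0,3): δ = 84.06°  ·
  (0,4): δ = 129.63°  ·
  (0,5): δ = 156.88°  ·
  (1,2): δ = 65.89°  ✓
  (1,3): δ = 31.26°  ✓
  (1,4): δ = 76.82°  ✓
  (1,5): δ = 104.07°  ·
  (2,3): δ = 82.86°  ·
  (2,4): δ = 37.29°  ✓
  (2,5): δ = 10.04°  ✓
  (3,4): δ = 134.44°  ·
  (3,5): δ = 107.19°  ·
  (4,5): δ = 152.75°  ·
antipodal pairs: 6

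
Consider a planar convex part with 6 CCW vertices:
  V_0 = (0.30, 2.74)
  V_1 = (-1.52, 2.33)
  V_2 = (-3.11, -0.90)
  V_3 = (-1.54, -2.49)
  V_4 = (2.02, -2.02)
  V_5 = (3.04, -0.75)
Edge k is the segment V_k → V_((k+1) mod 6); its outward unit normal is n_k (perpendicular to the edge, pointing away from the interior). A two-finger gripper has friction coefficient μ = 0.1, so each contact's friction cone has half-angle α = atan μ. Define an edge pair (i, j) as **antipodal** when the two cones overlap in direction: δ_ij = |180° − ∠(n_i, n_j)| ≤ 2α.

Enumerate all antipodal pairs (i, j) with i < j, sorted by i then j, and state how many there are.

α = atan 0.1 = 5.71°;  2α = 11.42°
n_0 = (-0.2198, +0.9756)
n_1 = (-0.8972, +0.4416)
n_2 = (-0.7116, -0.7026)
n_3 = (+0.1309, -0.9914)
n_4 = (+0.7797, -0.6262)
n_5 = (+0.7866, +0.6175)
  (0,1): δ = 128.90°  ·
  (0,2): δ = 58.06°  ·
  (0,3): δ = 5.17°  ✓
  (0,4): δ = 38.53°  ·
  (0,5): δ = 115.44°  ·
  (1,2): δ = 109.15°  ·
  (1,3): δ = 56.27°  ·
  (1,4): δ = 12.56°  ·
  (1,5): δ = 64.34°  ·
  (2,3): δ = 127.12°  ·
  (2,4): δ = 83.41°  ·
  (2,5): δ = 6.50°  ✓
  (3,4): δ = 136.29°  ·
  (3,5): δ = 59.39°  ·
  (4,5): δ = 103.09°  ·
antipodal pairs: 2

count = 2; pairs: (0,3), (2,5)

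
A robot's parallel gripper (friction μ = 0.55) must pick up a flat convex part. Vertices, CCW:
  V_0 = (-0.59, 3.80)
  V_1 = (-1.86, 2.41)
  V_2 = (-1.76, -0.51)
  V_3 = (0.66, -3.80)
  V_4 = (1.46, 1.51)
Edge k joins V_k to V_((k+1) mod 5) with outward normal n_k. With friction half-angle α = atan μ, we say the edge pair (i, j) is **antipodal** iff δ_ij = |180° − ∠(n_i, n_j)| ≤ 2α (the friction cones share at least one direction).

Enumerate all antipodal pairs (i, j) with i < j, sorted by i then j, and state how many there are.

α = atan 0.55 = 28.81°;  2α = 57.62°
n_0 = (-0.7383, +0.6745)
n_1 = (-0.9994, -0.0342)
n_2 = (-0.8055, -0.5925)
n_3 = (+0.9888, -0.1490)
n_4 = (+0.7451, +0.6670)
  (0,1): δ = 135.62°  ·
  (0,2): δ = 101.25°  ·
  (0,3): δ = 33.85°  ✓
  (0,4): δ = 84.25°  ·
  (1,2): δ = 145.62°  ·
  (1,3): δ = 10.53°  ✓
  (1,4): δ = 39.87°  ✓
  (2,3): δ = 44.90°  ✓
  (2,4): δ = 5.50°  ✓
  (3,4): δ = 129.60°  ·
antipodal pairs: 5

count = 5; pairs: (0,3), (1,3), (1,4), (2,3), (2,4)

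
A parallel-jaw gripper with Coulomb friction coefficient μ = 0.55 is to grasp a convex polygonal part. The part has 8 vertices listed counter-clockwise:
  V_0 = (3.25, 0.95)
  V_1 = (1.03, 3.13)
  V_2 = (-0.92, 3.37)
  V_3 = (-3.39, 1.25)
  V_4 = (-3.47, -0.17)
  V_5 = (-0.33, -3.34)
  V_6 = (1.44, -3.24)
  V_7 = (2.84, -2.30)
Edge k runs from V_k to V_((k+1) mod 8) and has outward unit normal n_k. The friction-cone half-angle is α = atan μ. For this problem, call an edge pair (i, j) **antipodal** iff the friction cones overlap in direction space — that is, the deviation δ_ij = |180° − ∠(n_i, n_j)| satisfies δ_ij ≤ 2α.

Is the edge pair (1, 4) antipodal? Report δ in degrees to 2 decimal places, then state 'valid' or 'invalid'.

δ = 38.26°, valid

α = atan 0.55 = 28.81°;  2α = 57.62°
edge 1: e_1 = (-1.95, +0.24);  n_1 = (+0.1222, +0.9925)
edge 4: e_4 = (+3.14, -3.17);  n_4 = (-0.7105, -0.7037)
∠(n_1, n_4) = 141.74°
δ = |180° − 141.74°| = 38.26°
38.26° ≤ 2α = 57.62°  →  valid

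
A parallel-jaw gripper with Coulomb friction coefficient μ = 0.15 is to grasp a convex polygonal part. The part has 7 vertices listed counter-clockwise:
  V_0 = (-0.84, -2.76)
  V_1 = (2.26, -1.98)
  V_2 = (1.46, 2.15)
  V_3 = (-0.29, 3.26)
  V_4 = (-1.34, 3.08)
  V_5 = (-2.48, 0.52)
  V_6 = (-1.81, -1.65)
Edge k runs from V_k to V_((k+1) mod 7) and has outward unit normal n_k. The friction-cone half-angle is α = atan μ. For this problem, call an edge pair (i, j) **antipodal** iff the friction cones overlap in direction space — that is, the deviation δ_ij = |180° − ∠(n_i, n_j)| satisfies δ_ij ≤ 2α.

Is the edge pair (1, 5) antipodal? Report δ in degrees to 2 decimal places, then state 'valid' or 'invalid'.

δ = 6.20°, valid

α = atan 0.15 = 8.53°;  2α = 17.06°
edge 1: e_1 = (-0.80, +4.13);  n_1 = (+0.9818, +0.1902)
edge 5: e_5 = (+0.67, -2.17);  n_5 = (-0.9555, -0.2950)
∠(n_1, n_5) = 173.80°
δ = |180° − 173.80°| = 6.20°
6.20° ≤ 2α = 17.06°  →  valid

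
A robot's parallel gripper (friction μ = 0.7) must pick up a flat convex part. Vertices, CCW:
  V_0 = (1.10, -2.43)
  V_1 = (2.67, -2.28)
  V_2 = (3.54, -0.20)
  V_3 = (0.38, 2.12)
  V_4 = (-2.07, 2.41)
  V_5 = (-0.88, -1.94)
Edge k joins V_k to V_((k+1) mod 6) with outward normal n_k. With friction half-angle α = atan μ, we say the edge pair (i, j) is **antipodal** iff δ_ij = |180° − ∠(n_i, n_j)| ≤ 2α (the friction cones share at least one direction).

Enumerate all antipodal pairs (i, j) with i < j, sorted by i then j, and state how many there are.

α = atan 0.7 = 34.99°;  2α = 69.98°
n_0 = (+0.0951, -0.9955)
n_1 = (+0.9226, -0.3859)
n_2 = (+0.5918, +0.8061)
n_3 = (+0.1175, +0.9931)
n_4 = (-0.9646, -0.2639)
n_5 = (-0.2402, -0.9707)
  (0,1): δ = 118.16°  ·
  (0,2): δ = 41.74°  ✓
  (0,3): δ = 12.21°  ✓
  (0,4): δ = 99.84°  ·
  (0,5): δ = 160.64°  ·
  (1,2): δ = 103.59°  ·
  (1,3): δ = 74.05°  ·
  (1,4): δ = 38.00°  ✓
  (1,5): δ = 98.80°  ·
  (2,3): δ = 150.47°  ·
  (2,4): δ = 38.42°  ✓
  (2,5): δ = 22.39°  ✓
  (3,4): δ = 67.95°  ✓
  (3,5): δ = 7.15°  ✓
  (4,5): δ = 119.20°  ·
antipodal pairs: 7

count = 7; pairs: (0,2), (0,3), (1,4), (2,4), (2,5), (3,4), (3,5)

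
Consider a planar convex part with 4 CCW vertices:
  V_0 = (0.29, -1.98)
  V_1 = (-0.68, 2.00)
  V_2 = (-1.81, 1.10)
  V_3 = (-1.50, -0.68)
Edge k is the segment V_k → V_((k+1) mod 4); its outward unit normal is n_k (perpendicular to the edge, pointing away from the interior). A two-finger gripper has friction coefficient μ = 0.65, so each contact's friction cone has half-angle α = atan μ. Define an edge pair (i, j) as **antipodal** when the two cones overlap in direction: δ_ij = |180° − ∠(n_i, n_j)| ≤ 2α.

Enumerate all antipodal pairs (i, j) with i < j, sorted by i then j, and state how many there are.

α = atan 0.65 = 33.02°;  2α = 66.05°
n_0 = (+0.9716, +0.2368)
n_1 = (-0.6230, +0.7822)
n_2 = (-0.9852, -0.1716)
n_3 = (-0.5876, -0.8091)
  (0,1): δ = 65.16°  ✓
  (0,2): δ = 3.82°  ✓
  (0,3): δ = 40.31°  ✓
  (1,2): δ = 118.66°  ·
  (1,3): δ = 74.53°  ·
  (2,3): δ = 135.87°  ·
antipodal pairs: 3

count = 3; pairs: (0,1), (0,2), (0,3)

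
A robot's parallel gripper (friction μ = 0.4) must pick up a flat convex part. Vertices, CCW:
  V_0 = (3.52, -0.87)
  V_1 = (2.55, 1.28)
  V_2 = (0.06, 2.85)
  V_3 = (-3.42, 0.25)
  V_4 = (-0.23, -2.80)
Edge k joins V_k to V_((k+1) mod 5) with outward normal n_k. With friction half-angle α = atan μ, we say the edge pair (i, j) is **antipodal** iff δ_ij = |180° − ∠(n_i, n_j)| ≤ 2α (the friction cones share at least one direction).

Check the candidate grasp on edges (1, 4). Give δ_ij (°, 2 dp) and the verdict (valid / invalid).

α = atan 0.4 = 21.80°;  2α = 43.60°
edge 1: e_1 = (-2.49, +1.57);  n_1 = (+0.5334, +0.8459)
edge 4: e_4 = (+3.75, +1.93);  n_4 = (+0.4576, -0.8891)
∠(n_1, n_4) = 120.53°
δ = |180° − 120.53°| = 59.47°
59.47° > 2α = 43.60°  →  invalid

δ = 59.47°, invalid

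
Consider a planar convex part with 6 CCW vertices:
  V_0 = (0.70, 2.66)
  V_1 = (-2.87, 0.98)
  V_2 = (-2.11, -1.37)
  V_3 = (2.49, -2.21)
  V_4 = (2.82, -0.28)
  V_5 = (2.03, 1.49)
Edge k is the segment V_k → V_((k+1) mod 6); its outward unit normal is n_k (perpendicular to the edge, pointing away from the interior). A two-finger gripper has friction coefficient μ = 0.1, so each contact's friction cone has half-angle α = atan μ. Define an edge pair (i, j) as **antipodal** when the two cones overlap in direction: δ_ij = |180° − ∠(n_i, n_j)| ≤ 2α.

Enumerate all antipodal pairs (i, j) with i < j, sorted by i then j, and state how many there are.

count = 1; pairs: (1,4)

α = atan 0.1 = 5.71°;  2α = 11.42°
n_0 = (-0.4258, +0.9048)
n_1 = (-0.9515, -0.3077)
n_2 = (-0.1796, -0.9837)
n_3 = (+0.9857, -0.1685)
n_4 = (+0.9132, +0.4076)
n_5 = (+0.6605, +0.7508)
  (0,1): δ = 97.28°  ·
  (0,2): δ = 35.55°  ·
  (0,3): δ = 55.10°  ·
  (0,4): δ = 88.85°  ·
  (0,5): δ = 113.46°  ·
  (1,2): δ = 118.27°  ·
  (1,3): δ = 27.62°  ·
  (1,4): δ = 6.13°  ✓
  (1,5): δ = 30.74°  ·
  (2,3): δ = 89.35°  ·
  (2,4): δ = 55.60°  ·
  (2,5): δ = 30.99°  ·
  (3,4): δ = 146.24°  ·
  (3,5): δ = 121.64°  ·
  (4,5): δ = 155.39°  ·
antipodal pairs: 1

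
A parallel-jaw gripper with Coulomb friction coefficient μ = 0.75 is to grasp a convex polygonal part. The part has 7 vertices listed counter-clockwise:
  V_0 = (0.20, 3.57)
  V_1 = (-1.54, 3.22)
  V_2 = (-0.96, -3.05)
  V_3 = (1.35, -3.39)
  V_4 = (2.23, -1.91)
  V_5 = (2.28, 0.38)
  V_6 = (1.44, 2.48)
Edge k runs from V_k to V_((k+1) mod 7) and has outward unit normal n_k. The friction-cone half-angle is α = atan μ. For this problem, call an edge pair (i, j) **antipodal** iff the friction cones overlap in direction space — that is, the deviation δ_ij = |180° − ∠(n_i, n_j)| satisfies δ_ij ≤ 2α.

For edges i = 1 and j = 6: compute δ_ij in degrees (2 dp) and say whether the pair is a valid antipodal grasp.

δ = 43.40°, valid

α = atan 0.75 = 36.87°;  2α = 73.74°
edge 1: e_1 = (+0.58, -6.27);  n_1 = (-0.9957, -0.0921)
edge 6: e_6 = (-1.24, +1.09);  n_6 = (+0.6602, +0.7511)
∠(n_1, n_6) = 136.60°
δ = |180° − 136.60°| = 43.40°
43.40° ≤ 2α = 73.74°  →  valid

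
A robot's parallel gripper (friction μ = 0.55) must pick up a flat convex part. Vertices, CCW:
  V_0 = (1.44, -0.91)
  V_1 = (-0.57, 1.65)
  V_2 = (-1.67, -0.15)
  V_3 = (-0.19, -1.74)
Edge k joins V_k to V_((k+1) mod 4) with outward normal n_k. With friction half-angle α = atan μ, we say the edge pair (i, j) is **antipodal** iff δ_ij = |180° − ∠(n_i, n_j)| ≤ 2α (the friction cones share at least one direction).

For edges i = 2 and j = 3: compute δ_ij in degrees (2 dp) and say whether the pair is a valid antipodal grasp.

δ = 105.96°, invalid

α = atan 0.55 = 28.81°;  2α = 57.62°
edge 2: e_2 = (+1.48, -1.59);  n_2 = (-0.7320, -0.6813)
edge 3: e_3 = (+1.63, +0.83);  n_3 = (+0.4538, -0.8911)
∠(n_2, n_3) = 74.04°
δ = |180° − 74.04°| = 105.96°
105.96° > 2α = 57.62°  →  invalid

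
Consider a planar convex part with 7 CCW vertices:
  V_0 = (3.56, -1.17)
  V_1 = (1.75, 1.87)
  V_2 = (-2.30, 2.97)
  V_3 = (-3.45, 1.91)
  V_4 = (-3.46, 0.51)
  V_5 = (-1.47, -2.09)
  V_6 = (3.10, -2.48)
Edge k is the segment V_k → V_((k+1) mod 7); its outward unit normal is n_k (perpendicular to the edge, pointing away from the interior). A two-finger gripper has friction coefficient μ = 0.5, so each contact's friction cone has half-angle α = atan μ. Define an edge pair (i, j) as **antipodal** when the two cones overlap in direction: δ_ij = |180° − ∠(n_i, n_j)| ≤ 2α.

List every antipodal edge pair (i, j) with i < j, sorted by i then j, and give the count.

count = 7; pairs: (0,3), (0,4), (1,4), (1,5), (2,5), (2,6), (3,6)

α = atan 0.5 = 26.57°;  2α = 53.13°
n_0 = (+0.8592, +0.5116)
n_1 = (+0.2621, +0.9650)
n_2 = (-0.6777, +0.7353)
n_3 = (-1.0000, +0.0071)
n_4 = (-0.7941, -0.6078)
n_5 = (-0.0850, -0.9964)
n_6 = (+0.9435, -0.3313)
  (0,1): δ = 135.96°  ·
  (0,2): δ = 78.10°  ·
  (0,3): δ = 31.18°  ✓
  (0,4): δ = 6.66°  ✓
  (0,5): δ = 54.35°  ·
  (0,6): δ = 129.88°  ·
  (1,2): δ = 122.14°  ·
  (1,3): δ = 75.21°  ·
  (1,4): δ = 37.37°  ✓
  (1,5): δ = 10.32°  ✓
  (1,6): δ = 85.85°  ·
  (2,3): δ = 133.08°  ·
  (2,4): δ = 95.24°  ·
  (2,5): δ = 47.55°  ✓
  (2,6): δ = 27.98°  ✓
  (3,4): δ = 142.16°  ·
  (3,5): δ = 94.47°  ·
  (3,6): δ = 18.94°  ✓
  (4,5): δ = 132.31°  ·
  (4,6): δ = 56.78°  ·
  (5,6): δ = 104.47°  ·
antipodal pairs: 7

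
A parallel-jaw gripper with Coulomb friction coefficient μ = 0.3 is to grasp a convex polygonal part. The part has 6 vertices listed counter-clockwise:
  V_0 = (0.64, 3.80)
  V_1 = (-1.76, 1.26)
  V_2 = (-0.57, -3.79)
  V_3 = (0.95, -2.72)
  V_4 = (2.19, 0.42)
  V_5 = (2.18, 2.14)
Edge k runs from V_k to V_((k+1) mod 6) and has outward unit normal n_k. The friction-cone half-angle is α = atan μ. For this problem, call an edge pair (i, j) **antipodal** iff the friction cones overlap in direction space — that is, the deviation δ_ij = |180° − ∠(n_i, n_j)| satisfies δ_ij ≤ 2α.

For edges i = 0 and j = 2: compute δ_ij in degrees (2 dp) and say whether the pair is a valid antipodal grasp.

δ = 11.48°, valid

α = atan 0.3 = 16.70°;  2α = 33.40°
edge 0: e_0 = (-2.40, -2.54);  n_0 = (-0.7269, +0.6868)
edge 2: e_2 = (+1.52, +1.07);  n_2 = (+0.5756, -0.8177)
∠(n_0, n_2) = 168.52°
δ = |180° − 168.52°| = 11.48°
11.48° ≤ 2α = 33.40°  →  valid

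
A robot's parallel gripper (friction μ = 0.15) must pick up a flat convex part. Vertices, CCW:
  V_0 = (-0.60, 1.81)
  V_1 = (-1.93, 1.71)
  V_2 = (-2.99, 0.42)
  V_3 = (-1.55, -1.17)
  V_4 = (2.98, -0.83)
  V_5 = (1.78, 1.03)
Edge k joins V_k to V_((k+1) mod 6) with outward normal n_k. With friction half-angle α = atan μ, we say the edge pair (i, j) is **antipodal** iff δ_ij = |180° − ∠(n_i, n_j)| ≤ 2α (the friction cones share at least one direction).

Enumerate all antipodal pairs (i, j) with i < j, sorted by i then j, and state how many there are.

α = atan 0.15 = 8.53°;  2α = 17.06°
n_0 = (-0.0750, +0.9972)
n_1 = (-0.7726, +0.6349)
n_2 = (-0.7412, -0.6713)
n_3 = (+0.0748, -0.9972)
n_4 = (+0.8403, +0.5421)
n_5 = (+0.3114, +0.9503)
  (0,1): δ = 133.71°  ·
  (0,2): δ = 52.13°  ·
  (0,3): δ = 0.01°  ✓
  (0,4): δ = 118.53°  ·
  (0,5): δ = 157.55°  ·
  (1,2): δ = 98.42°  ·
  (1,3): δ = 46.30°  ·
  (1,4): δ = 72.24°  ·
  (1,5): δ = 111.26°  ·
  (2,3): δ = 127.87°  ·
  (2,4): δ = 9.34°  ✓
  (2,5): δ = 29.69°  ·
  (3,4): δ = 61.46°  ·
  (3,5): δ = 22.44°  ·
  (4,5): δ = 140.97°  ·
antipodal pairs: 2

count = 2; pairs: (0,3), (2,4)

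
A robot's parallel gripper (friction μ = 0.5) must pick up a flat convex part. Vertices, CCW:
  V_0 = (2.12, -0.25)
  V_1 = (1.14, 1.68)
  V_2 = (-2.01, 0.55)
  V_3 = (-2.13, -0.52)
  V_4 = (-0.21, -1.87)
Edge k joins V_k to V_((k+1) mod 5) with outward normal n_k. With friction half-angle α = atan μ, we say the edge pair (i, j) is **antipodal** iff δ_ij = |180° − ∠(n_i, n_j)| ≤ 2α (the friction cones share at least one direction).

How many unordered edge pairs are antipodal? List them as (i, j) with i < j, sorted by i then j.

count = 4; pairs: (0,2), (0,3), (1,4), (2,4)

α = atan 0.5 = 26.57°;  2α = 53.13°
n_0 = (+0.8916, +0.4527)
n_1 = (-0.3377, +0.9413)
n_2 = (-0.9938, +0.1115)
n_3 = (-0.5752, -0.8180)
n_4 = (+0.5709, -0.8210)
  (0,1): δ = 97.19°  ·
  (0,2): δ = 33.32°  ✓
  (0,3): δ = 27.97°  ✓
  (0,4): δ = 97.89°  ·
  (1,2): δ = 116.13°  ·
  (1,3): δ = 54.85°  ·
  (1,4): δ = 15.08°  ✓
  (2,3): δ = 118.71°  ·
  (2,4): δ = 48.79°  ✓
  (3,4): δ = 110.08°  ·
antipodal pairs: 4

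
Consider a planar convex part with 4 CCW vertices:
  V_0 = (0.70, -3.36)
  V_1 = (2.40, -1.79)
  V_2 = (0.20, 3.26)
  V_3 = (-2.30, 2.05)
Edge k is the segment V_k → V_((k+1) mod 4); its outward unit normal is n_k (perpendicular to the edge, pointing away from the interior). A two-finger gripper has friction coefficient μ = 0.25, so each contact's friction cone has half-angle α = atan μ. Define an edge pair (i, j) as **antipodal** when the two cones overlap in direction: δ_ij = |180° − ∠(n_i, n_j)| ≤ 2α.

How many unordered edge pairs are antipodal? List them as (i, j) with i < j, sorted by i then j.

α = atan 0.25 = 14.04°;  2α = 28.07°
n_0 = (+0.6785, -0.7346)
n_1 = (+0.9168, +0.3994)
n_2 = (-0.4357, +0.9001)
n_3 = (-0.8745, -0.4850)
  (0,1): δ = 109.18°  ·
  (0,2): δ = 16.90°  ✓
  (0,3): δ = 76.29°  ·
  (1,2): δ = 87.71°  ·
  (1,3): δ = 5.47°  ✓
  (2,3): δ = 86.82°  ·
antipodal pairs: 2

count = 2; pairs: (0,2), (1,3)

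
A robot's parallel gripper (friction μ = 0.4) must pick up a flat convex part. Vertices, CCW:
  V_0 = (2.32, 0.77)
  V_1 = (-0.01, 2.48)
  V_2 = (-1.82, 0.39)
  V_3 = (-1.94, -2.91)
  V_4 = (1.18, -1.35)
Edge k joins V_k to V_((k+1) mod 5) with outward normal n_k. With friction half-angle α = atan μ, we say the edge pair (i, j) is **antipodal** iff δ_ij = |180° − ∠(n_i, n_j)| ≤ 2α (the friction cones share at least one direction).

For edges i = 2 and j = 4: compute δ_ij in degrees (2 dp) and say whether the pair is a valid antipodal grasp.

α = atan 0.4 = 21.80°;  2α = 43.60°
edge 2: e_2 = (-0.12, -3.30);  n_2 = (-0.9993, +0.0363)
edge 4: e_4 = (+1.14, +2.12);  n_4 = (+0.8807, -0.4736)
∠(n_2, n_4) = 153.81°
δ = |180° − 153.81°| = 26.19°
26.19° ≤ 2α = 43.60°  →  valid

δ = 26.19°, valid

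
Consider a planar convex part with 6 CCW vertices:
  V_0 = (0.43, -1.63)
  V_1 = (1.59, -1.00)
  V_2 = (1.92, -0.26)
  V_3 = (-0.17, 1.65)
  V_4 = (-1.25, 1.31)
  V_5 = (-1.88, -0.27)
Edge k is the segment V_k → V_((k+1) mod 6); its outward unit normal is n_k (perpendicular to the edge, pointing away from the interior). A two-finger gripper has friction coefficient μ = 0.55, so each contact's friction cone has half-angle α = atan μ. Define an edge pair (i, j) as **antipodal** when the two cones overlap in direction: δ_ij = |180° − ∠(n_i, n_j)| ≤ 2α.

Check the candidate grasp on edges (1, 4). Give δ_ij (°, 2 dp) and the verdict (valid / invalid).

α = atan 0.55 = 28.81°;  2α = 57.62°
edge 1: e_1 = (+0.33, +0.74);  n_1 = (+0.9133, -0.4073)
edge 4: e_4 = (-0.63, -1.58);  n_4 = (-0.9289, +0.3704)
∠(n_1, n_4) = 177.70°
δ = |180° − 177.70°| = 2.30°
2.30° ≤ 2α = 57.62°  →  valid

δ = 2.30°, valid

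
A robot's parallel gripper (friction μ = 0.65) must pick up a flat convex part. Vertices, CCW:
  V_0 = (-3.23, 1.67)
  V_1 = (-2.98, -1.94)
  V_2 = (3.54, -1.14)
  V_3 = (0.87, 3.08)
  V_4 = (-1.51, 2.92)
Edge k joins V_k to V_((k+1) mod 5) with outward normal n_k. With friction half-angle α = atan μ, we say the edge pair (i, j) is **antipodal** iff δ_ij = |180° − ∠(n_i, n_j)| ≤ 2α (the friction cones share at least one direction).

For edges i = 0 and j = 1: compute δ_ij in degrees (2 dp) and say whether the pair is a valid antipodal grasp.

δ = 86.97°, invalid

α = atan 0.65 = 33.02°;  2α = 66.05°
edge 0: e_0 = (+0.25, -3.61);  n_0 = (-0.9976, -0.0691)
edge 1: e_1 = (+6.52, +0.80);  n_1 = (+0.1218, -0.9926)
∠(n_0, n_1) = 93.03°
δ = |180° − 93.03°| = 86.97°
86.97° > 2α = 66.05°  →  invalid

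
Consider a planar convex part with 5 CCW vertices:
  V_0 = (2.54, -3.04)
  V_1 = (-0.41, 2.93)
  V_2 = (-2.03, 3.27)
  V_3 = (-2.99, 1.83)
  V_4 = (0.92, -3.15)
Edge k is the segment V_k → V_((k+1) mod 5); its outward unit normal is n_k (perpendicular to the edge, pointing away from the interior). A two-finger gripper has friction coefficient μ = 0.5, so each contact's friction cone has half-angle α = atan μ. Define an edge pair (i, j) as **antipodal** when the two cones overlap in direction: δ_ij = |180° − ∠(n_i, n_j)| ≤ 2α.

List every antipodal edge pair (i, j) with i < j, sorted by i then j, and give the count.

α = atan 0.5 = 26.57°;  2α = 53.13°
n_0 = (+0.8965, +0.4430)
n_1 = (+0.2054, +0.9787)
n_2 = (-0.8321, +0.5547)
n_3 = (-0.7865, -0.6175)
n_4 = (+0.0677, -0.9977)
  (0,1): δ = 128.15°  ·
  (0,2): δ = 59.99°  ·
  (0,3): δ = 11.84°  ✓
  (0,4): δ = 67.59°  ·
  (1,2): δ = 111.84°  ·
  (1,3): δ = 40.01°  ✓
  (1,4): δ = 15.74°  ✓
  (2,3): δ = 108.17°  ·
  (2,4): δ = 52.43°  ✓
  (3,4): δ = 124.25°  ·
antipodal pairs: 4

count = 4; pairs: (0,3), (1,3), (1,4), (2,4)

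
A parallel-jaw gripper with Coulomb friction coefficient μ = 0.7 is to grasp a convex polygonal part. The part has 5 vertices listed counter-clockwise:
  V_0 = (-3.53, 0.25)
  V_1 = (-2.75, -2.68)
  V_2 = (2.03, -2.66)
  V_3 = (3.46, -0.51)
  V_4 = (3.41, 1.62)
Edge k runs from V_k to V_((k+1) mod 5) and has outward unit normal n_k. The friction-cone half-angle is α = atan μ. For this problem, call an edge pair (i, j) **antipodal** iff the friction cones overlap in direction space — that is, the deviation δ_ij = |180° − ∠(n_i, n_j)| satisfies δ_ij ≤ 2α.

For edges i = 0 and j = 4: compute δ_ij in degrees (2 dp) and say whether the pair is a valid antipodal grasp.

δ = 86.26°, invalid

α = atan 0.7 = 34.99°;  2α = 69.98°
edge 0: e_0 = (+0.78, -2.93);  n_0 = (-0.9663, -0.2573)
edge 4: e_4 = (-6.94, -1.37);  n_4 = (-0.1937, +0.9811)
∠(n_0, n_4) = 93.74°
δ = |180° − 93.74°| = 86.26°
86.26° > 2α = 69.98°  →  invalid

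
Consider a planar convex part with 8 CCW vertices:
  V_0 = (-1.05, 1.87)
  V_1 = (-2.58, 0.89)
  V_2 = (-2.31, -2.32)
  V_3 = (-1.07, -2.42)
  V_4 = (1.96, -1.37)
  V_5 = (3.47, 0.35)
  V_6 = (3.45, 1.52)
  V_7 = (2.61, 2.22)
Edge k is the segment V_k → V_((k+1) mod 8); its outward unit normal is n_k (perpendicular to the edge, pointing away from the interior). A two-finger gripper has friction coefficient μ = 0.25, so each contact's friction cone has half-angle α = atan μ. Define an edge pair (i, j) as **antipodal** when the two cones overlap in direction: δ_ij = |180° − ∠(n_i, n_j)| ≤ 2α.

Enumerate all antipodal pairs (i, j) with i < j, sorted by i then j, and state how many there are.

α = atan 0.25 = 14.04°;  2α = 28.07°
n_0 = (-0.5394, +0.8421)
n_1 = (-0.9965, -0.0838)
n_2 = (-0.0804, -0.9968)
n_3 = (+0.3274, -0.9449)
n_4 = (+0.7515, -0.6597)
n_5 = (+0.9999, +0.0171)
n_6 = (+0.6402, +0.7682)
n_7 = (-0.0952, +0.9955)
  (0,1): δ = 117.83°  ·
  (0,2): δ = 37.25°  ·
  (0,3): δ = 13.53°  ✓
  (0,4): δ = 16.08°  ✓
  (0,5): δ = 58.34°  ·
  (0,6): δ = 107.55°  ·
  (0,7): δ = 152.82°  ·
  (1,2): δ = 99.42°  ·
  (1,3): δ = 75.69°  ·
  (1,4): δ = 46.09°  ·
  (1,5): δ = 3.83°  ✓
  (1,6): δ = 45.39°  ·
  (1,7): δ = 90.65°  ·
  (2,3): δ = 156.28°  ·
  (2,4): δ = 126.67°  ·
  (2,5): δ = 84.41°  ·
  (2,6): δ = 35.19°  ·
  (2,7): δ = 10.07°  ✓
  (3,4): δ = 150.39°  ·
  (3,5): δ = 108.13°  ·
  (3,6): δ = 58.92°  ·
  (3,7): δ = 13.65°  ✓
  (4,5): δ = 137.74°  ·
  (4,6): δ = 88.53°  ·
  (4,7): δ = 43.26°  ·
  (5,6): δ = 130.78°  ·
  (5,7): δ = 85.52°  ·
  (6,7): δ = 134.73°  ·
antipodal pairs: 5

count = 5; pairs: (0,3), (0,4), (1,5), (2,7), (3,7)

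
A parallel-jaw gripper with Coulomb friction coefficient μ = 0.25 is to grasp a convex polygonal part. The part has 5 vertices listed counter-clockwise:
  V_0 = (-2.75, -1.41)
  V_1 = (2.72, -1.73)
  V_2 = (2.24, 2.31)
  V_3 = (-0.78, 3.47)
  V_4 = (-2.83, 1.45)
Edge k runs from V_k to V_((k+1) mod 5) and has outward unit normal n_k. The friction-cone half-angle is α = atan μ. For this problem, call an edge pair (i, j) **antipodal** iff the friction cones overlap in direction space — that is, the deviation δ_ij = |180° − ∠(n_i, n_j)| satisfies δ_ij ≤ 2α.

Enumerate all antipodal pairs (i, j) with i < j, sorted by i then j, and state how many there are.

count = 2; pairs: (0,2), (1,4)

α = atan 0.25 = 14.04°;  2α = 28.07°
n_0 = (-0.0584, -0.9983)
n_1 = (+0.9930, +0.1180)
n_2 = (+0.3586, +0.9335)
n_3 = (-0.7019, +0.7123)
n_4 = (-0.9996, -0.0280)
  (0,1): δ = 79.88°  ·
  (0,2): δ = 17.66°  ✓
  (0,3): δ = 47.93°  ·
  (0,4): δ = 94.95°  ·
  (1,2): δ = 117.79°  ·
  (1,3): δ = 52.20°  ·
  (1,4): δ = 5.17°  ✓
  (2,3): δ = 114.41°  ·
  (2,4): δ = 67.39°  ·
  (3,4): δ = 132.98°  ·
antipodal pairs: 2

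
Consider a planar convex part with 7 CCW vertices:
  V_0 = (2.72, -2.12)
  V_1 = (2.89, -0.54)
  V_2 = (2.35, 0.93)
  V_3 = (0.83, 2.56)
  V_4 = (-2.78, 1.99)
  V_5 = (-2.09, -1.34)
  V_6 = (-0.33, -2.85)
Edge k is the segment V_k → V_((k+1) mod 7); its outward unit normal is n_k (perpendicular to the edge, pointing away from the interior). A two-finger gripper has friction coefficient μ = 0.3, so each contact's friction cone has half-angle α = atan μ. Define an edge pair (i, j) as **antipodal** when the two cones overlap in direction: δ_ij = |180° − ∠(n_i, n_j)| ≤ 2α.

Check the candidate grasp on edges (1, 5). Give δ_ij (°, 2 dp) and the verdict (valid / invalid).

δ = 29.20°, valid

α = atan 0.3 = 16.70°;  2α = 33.40°
edge 1: e_1 = (-0.54, +1.47);  n_1 = (+0.9387, +0.3448)
edge 5: e_5 = (+1.76, -1.51);  n_5 = (-0.6511, -0.7590)
∠(n_1, n_5) = 150.80°
δ = |180° − 150.80°| = 29.20°
29.20° ≤ 2α = 33.40°  →  valid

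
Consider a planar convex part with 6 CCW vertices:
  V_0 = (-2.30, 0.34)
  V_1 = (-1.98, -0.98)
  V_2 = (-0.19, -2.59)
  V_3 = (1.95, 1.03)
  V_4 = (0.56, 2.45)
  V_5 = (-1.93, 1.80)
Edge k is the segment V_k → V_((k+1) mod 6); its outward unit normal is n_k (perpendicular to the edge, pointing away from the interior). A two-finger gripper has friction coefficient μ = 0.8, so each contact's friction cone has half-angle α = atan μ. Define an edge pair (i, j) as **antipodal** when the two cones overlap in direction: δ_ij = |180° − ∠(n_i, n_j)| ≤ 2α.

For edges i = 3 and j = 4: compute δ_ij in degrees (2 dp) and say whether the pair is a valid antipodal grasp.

α = atan 0.8 = 38.66°;  2α = 77.32°
edge 3: e_3 = (-1.39, +1.42);  n_3 = (+0.7146, +0.6995)
edge 4: e_4 = (-2.49, -0.65);  n_4 = (-0.2526, +0.9676)
∠(n_3, n_4) = 60.24°
δ = |180° − 60.24°| = 119.76°
119.76° > 2α = 77.32°  →  invalid

δ = 119.76°, invalid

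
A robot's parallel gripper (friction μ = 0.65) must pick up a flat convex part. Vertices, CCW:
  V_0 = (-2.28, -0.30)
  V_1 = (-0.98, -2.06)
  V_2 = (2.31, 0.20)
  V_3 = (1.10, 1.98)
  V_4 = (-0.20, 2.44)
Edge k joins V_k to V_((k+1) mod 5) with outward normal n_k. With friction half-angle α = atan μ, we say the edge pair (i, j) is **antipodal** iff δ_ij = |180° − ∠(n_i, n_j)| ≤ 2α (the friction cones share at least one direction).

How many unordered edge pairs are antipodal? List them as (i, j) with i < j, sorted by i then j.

α = atan 0.65 = 33.02°;  2α = 66.05°
n_0 = (-0.8044, -0.5941)
n_1 = (+0.5662, -0.8243)
n_2 = (+0.8270, +0.5622)
n_3 = (+0.3336, +0.9427)
n_4 = (-0.7965, +0.6046)
  (0,1): δ = 91.96°  ·
  (0,2): δ = 2.24°  ✓
  (0,3): δ = 34.06°  ✓
  (0,4): δ = 106.35°  ·
  (1,2): δ = 90.28°  ·
  (1,3): δ = 53.97°  ✓
  (1,4): δ = 18.31°  ✓
  (2,3): δ = 143.69°  ·
  (2,4): δ = 71.41°  ·
  (3,4): δ = 107.72°  ·
antipodal pairs: 4

count = 4; pairs: (0,2), (0,3), (1,3), (1,4)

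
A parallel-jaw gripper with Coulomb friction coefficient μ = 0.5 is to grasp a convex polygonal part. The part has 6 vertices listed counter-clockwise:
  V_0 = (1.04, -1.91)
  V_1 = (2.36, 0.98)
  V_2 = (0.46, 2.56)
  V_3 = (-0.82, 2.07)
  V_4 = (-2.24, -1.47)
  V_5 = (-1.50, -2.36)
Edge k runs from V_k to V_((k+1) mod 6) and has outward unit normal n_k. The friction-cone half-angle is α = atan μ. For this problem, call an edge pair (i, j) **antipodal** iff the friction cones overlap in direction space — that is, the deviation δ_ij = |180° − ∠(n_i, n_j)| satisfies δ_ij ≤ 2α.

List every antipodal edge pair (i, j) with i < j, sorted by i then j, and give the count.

α = atan 0.5 = 26.57°;  2α = 53.13°
n_0 = (+0.9096, -0.4155)
n_1 = (+0.6394, +0.7689)
n_2 = (-0.3575, +0.9339)
n_3 = (-0.9281, +0.3723)
n_4 = (-0.7689, -0.6393)
n_5 = (+0.1744, -0.9847)
  (0,1): δ = 105.20°  ·
  (0,2): δ = 44.50°  ✓
  (0,3): δ = 2.69°  ✓
  (0,4): δ = 64.29°  ·
  (0,5): δ = 124.60°  ·
  (1,2): δ = 119.31°  ·
  (1,3): δ = 72.11°  ·
  (1,4): δ = 10.51°  ✓
  (1,5): δ = 49.79°  ✓
  (2,3): δ = 132.80°  ·
  (2,4): δ = 71.21°  ·
  (2,5): δ = 10.90°  ✓
  (3,4): δ = 118.40°  ·
  (3,5): δ = 58.10°  ·
  (4,5): δ = 119.70°  ·
antipodal pairs: 5

count = 5; pairs: (0,2), (0,3), (1,4), (1,5), (2,5)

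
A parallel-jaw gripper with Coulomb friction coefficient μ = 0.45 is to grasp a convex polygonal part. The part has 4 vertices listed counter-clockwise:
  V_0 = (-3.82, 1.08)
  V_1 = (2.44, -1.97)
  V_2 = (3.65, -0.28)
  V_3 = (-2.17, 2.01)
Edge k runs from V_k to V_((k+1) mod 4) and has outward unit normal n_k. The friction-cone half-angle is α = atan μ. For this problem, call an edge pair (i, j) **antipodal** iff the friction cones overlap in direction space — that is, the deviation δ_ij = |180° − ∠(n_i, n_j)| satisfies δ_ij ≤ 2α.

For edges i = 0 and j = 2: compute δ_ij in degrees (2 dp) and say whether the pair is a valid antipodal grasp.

δ = 4.50°, valid

α = atan 0.45 = 24.23°;  2α = 48.46°
edge 0: e_0 = (+6.26, -3.05);  n_0 = (-0.4380, -0.8990)
edge 2: e_2 = (-5.82, +2.29);  n_2 = (+0.3661, +0.9306)
∠(n_0, n_2) = 175.50°
δ = |180° − 175.50°| = 4.50°
4.50° ≤ 2α = 48.46°  →  valid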